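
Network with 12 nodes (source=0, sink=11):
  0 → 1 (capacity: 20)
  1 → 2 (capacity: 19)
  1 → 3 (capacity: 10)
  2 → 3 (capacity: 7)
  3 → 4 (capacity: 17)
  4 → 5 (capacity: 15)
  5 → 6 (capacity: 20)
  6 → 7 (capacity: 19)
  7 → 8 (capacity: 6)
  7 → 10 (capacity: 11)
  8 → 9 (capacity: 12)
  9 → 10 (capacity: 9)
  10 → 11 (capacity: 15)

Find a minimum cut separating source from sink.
Min cut value = 15, edges: (10,11)

Min cut value: 15
Partition: S = [0, 1, 2, 3, 4, 5, 6, 7, 8, 9, 10], T = [11]
Cut edges: (10,11)

By max-flow min-cut theorem, max flow = min cut = 15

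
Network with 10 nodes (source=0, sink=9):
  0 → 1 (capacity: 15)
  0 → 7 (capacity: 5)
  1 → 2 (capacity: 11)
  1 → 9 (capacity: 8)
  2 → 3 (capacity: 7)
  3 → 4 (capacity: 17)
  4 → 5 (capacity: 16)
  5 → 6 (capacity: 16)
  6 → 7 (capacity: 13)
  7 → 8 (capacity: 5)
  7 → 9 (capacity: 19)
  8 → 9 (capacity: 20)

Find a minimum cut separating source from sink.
Min cut value = 20, edges: (0,7), (1,9), (2,3)

Min cut value: 20
Partition: S = [0, 1, 2], T = [3, 4, 5, 6, 7, 8, 9]
Cut edges: (0,7), (1,9), (2,3)

By max-flow min-cut theorem, max flow = min cut = 20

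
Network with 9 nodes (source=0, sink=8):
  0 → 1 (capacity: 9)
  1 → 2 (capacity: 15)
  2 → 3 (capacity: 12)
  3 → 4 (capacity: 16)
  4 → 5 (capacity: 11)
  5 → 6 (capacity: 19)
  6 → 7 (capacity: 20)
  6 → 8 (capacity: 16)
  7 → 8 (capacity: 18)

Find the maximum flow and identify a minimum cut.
Max flow = 9, Min cut edges: (0,1)

Maximum flow: 9
Minimum cut: (0,1)
Partition: S = [0], T = [1, 2, 3, 4, 5, 6, 7, 8]

Max-flow min-cut theorem verified: both equal 9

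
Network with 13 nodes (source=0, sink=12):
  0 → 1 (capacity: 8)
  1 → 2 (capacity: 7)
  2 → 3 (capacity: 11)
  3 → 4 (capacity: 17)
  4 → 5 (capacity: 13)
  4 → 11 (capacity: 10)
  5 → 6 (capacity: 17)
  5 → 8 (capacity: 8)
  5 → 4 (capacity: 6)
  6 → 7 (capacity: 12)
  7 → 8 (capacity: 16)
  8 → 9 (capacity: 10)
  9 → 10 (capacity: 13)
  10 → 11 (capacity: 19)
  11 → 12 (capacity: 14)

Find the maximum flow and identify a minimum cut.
Max flow = 7, Min cut edges: (1,2)

Maximum flow: 7
Minimum cut: (1,2)
Partition: S = [0, 1], T = [2, 3, 4, 5, 6, 7, 8, 9, 10, 11, 12]

Max-flow min-cut theorem verified: both equal 7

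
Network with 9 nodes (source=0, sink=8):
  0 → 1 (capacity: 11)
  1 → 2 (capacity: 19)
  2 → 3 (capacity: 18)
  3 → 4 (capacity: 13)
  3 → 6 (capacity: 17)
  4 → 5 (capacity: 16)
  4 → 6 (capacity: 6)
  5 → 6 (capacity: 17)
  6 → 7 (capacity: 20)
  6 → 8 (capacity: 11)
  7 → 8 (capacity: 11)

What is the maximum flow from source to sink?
Maximum flow = 11

Max flow: 11

Flow assignment:
  0 → 1: 11/11
  1 → 2: 11/19
  2 → 3: 11/18
  3 → 6: 11/17
  6 → 8: 11/11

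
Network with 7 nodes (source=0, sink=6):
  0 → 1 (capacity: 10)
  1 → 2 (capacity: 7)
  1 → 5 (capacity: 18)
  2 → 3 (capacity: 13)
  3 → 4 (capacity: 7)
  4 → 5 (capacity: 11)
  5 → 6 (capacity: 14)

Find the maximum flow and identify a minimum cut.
Max flow = 10, Min cut edges: (0,1)

Maximum flow: 10
Minimum cut: (0,1)
Partition: S = [0], T = [1, 2, 3, 4, 5, 6]

Max-flow min-cut theorem verified: both equal 10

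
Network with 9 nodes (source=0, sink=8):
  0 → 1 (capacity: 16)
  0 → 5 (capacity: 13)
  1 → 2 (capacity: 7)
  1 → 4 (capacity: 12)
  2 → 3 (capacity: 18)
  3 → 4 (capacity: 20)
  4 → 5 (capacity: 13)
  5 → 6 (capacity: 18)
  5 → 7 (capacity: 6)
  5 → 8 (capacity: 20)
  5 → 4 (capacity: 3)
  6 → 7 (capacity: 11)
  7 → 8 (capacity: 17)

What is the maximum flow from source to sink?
Maximum flow = 26

Max flow: 26

Flow assignment:
  0 → 1: 13/16
  0 → 5: 13/13
  1 → 2: 1/7
  1 → 4: 12/12
  2 → 3: 1/18
  3 → 4: 1/20
  4 → 5: 13/13
  5 → 7: 6/6
  5 → 8: 20/20
  7 → 8: 6/17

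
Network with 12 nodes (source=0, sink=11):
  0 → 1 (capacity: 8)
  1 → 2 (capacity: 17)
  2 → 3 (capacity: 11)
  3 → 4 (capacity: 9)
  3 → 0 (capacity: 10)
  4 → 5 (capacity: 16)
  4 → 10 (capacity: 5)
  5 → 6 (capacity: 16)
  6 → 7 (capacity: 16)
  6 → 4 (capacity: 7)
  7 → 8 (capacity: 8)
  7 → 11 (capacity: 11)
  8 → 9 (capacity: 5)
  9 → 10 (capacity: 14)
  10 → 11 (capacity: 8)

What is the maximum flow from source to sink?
Maximum flow = 8

Max flow: 8

Flow assignment:
  0 → 1: 8/8
  1 → 2: 8/17
  2 → 3: 8/11
  3 → 4: 8/9
  4 → 5: 3/16
  4 → 10: 5/5
  5 → 6: 3/16
  6 → 7: 3/16
  7 → 11: 3/11
  10 → 11: 5/8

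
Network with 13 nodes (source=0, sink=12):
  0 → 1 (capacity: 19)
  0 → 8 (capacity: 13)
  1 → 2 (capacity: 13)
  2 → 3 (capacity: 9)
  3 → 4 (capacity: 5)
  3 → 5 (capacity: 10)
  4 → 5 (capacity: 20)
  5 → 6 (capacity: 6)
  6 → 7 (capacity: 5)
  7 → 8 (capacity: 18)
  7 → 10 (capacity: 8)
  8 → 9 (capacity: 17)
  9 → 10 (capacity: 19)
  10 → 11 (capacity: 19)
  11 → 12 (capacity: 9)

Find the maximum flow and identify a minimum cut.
Max flow = 9, Min cut edges: (11,12)

Maximum flow: 9
Minimum cut: (11,12)
Partition: S = [0, 1, 2, 3, 4, 5, 6, 7, 8, 9, 10, 11], T = [12]

Max-flow min-cut theorem verified: both equal 9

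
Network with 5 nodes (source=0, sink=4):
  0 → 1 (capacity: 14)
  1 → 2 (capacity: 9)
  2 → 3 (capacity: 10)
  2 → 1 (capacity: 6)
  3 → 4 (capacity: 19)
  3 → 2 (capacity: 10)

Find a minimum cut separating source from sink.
Min cut value = 9, edges: (1,2)

Min cut value: 9
Partition: S = [0, 1], T = [2, 3, 4]
Cut edges: (1,2)

By max-flow min-cut theorem, max flow = min cut = 9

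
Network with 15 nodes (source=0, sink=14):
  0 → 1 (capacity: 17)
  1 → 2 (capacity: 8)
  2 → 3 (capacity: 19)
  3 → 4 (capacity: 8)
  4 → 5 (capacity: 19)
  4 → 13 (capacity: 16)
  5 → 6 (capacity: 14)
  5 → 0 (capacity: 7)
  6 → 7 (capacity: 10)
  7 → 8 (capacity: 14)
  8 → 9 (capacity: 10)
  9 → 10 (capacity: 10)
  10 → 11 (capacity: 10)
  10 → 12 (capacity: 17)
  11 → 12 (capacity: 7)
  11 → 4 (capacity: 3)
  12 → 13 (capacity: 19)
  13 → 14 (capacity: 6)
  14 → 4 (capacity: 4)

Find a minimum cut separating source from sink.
Min cut value = 6, edges: (13,14)

Min cut value: 6
Partition: S = [0, 1, 2, 3, 4, 5, 6, 7, 8, 9, 10, 11, 12, 13], T = [14]
Cut edges: (13,14)

By max-flow min-cut theorem, max flow = min cut = 6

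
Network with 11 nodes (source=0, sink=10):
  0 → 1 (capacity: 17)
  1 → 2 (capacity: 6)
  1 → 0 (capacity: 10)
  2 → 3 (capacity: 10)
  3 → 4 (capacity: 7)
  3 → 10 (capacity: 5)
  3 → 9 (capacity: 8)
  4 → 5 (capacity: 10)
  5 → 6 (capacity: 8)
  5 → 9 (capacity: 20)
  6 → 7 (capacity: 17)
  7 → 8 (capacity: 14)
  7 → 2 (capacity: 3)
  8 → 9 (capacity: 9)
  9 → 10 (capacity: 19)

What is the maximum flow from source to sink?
Maximum flow = 6

Max flow: 6

Flow assignment:
  0 → 1: 6/17
  1 → 2: 6/6
  2 → 3: 6/10
  3 → 10: 5/5
  3 → 9: 1/8
  9 → 10: 1/19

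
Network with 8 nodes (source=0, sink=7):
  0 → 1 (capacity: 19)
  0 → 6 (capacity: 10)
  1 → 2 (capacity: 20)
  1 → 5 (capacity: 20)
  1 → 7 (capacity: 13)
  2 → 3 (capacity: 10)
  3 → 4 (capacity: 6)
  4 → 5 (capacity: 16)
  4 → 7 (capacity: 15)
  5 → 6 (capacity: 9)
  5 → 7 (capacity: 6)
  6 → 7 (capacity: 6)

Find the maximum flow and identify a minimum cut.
Max flow = 25, Min cut edges: (0,1), (6,7)

Maximum flow: 25
Minimum cut: (0,1), (6,7)
Partition: S = [0, 6], T = [1, 2, 3, 4, 5, 7]

Max-flow min-cut theorem verified: both equal 25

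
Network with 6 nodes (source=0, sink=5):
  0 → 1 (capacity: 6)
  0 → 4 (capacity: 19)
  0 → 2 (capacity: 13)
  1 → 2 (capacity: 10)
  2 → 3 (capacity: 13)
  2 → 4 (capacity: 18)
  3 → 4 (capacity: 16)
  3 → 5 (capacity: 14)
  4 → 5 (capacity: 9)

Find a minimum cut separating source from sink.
Min cut value = 22, edges: (2,3), (4,5)

Min cut value: 22
Partition: S = [0, 1, 2, 4], T = [3, 5]
Cut edges: (2,3), (4,5)

By max-flow min-cut theorem, max flow = min cut = 22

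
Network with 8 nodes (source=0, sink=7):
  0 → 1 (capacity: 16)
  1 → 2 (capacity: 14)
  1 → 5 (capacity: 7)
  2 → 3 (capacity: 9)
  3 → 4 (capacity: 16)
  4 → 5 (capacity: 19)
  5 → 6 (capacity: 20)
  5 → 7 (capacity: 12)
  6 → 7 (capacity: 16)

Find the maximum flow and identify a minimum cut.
Max flow = 16, Min cut edges: (1,5), (2,3)

Maximum flow: 16
Minimum cut: (1,5), (2,3)
Partition: S = [0, 1, 2], T = [3, 4, 5, 6, 7]

Max-flow min-cut theorem verified: both equal 16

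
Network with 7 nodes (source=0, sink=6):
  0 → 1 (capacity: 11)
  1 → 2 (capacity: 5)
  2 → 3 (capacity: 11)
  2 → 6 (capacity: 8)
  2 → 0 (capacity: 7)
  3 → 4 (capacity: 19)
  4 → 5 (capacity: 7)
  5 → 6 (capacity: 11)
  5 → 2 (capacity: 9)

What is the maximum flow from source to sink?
Maximum flow = 5

Max flow: 5

Flow assignment:
  0 → 1: 5/11
  1 → 2: 5/5
  2 → 6: 5/8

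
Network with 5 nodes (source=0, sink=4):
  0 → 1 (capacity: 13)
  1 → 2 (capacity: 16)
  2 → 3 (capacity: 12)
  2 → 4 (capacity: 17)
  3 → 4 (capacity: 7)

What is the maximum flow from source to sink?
Maximum flow = 13

Max flow: 13

Flow assignment:
  0 → 1: 13/13
  1 → 2: 13/16
  2 → 4: 13/17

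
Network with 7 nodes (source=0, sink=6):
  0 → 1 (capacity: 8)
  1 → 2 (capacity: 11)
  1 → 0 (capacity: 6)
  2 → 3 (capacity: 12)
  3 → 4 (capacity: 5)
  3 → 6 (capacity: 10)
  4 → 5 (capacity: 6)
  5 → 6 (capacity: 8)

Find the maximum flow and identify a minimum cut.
Max flow = 8, Min cut edges: (0,1)

Maximum flow: 8
Minimum cut: (0,1)
Partition: S = [0], T = [1, 2, 3, 4, 5, 6]

Max-flow min-cut theorem verified: both equal 8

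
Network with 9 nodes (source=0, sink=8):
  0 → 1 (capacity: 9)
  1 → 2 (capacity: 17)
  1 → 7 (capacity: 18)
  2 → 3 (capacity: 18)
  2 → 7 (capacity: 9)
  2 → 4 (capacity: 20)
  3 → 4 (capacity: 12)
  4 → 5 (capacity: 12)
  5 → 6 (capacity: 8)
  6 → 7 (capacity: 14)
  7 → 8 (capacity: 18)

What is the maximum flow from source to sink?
Maximum flow = 9

Max flow: 9

Flow assignment:
  0 → 1: 9/9
  1 → 7: 9/18
  7 → 8: 9/18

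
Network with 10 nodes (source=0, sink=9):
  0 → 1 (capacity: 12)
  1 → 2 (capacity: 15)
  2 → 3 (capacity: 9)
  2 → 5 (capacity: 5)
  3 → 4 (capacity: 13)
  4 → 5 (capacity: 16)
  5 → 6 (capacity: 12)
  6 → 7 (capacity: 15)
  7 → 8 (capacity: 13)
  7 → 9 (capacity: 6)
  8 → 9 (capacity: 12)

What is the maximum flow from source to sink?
Maximum flow = 12

Max flow: 12

Flow assignment:
  0 → 1: 12/12
  1 → 2: 12/15
  2 → 3: 7/9
  2 → 5: 5/5
  3 → 4: 7/13
  4 → 5: 7/16
  5 → 6: 12/12
  6 → 7: 12/15
  7 → 8: 6/13
  7 → 9: 6/6
  8 → 9: 6/12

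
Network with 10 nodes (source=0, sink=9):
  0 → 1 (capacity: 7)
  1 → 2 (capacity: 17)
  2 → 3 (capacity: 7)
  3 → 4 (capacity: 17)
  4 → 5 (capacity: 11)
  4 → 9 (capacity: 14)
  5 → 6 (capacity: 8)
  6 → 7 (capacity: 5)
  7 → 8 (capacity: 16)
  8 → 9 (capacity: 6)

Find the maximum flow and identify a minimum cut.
Max flow = 7, Min cut edges: (2,3)

Maximum flow: 7
Minimum cut: (2,3)
Partition: S = [0, 1, 2], T = [3, 4, 5, 6, 7, 8, 9]

Max-flow min-cut theorem verified: both equal 7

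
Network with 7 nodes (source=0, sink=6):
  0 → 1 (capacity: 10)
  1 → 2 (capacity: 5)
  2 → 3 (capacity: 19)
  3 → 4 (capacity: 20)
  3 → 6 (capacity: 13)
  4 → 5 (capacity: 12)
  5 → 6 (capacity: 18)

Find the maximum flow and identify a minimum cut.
Max flow = 5, Min cut edges: (1,2)

Maximum flow: 5
Minimum cut: (1,2)
Partition: S = [0, 1], T = [2, 3, 4, 5, 6]

Max-flow min-cut theorem verified: both equal 5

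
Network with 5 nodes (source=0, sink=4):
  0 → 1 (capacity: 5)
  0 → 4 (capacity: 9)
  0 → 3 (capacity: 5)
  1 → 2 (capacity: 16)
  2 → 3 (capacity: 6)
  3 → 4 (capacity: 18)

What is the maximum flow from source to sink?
Maximum flow = 19

Max flow: 19

Flow assignment:
  0 → 1: 5/5
  0 → 4: 9/9
  0 → 3: 5/5
  1 → 2: 5/16
  2 → 3: 5/6
  3 → 4: 10/18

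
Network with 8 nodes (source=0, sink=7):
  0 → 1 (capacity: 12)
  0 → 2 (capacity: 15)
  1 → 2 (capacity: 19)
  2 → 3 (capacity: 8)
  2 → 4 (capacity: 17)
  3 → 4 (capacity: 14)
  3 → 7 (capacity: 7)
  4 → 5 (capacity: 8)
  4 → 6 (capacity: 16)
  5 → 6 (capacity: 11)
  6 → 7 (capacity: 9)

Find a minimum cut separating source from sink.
Min cut value = 16, edges: (3,7), (6,7)

Min cut value: 16
Partition: S = [0, 1, 2, 3, 4, 5, 6], T = [7]
Cut edges: (3,7), (6,7)

By max-flow min-cut theorem, max flow = min cut = 16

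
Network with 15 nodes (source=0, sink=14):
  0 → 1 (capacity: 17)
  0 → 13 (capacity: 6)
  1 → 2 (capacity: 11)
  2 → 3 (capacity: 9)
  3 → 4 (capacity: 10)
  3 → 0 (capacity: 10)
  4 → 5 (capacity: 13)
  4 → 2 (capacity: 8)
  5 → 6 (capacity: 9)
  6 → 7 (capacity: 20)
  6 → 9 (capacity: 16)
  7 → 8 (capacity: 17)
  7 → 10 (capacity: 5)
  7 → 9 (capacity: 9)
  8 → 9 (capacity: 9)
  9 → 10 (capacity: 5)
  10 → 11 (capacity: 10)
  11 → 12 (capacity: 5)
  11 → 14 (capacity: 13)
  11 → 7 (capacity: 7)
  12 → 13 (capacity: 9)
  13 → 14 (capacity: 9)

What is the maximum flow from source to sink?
Maximum flow = 15

Max flow: 15

Flow assignment:
  0 → 1: 9/17
  0 → 13: 6/6
  1 → 2: 9/11
  2 → 3: 9/9
  3 → 4: 9/10
  4 → 5: 9/13
  5 → 6: 9/9
  6 → 7: 9/20
  7 → 10: 5/5
  7 → 9: 4/9
  9 → 10: 4/5
  10 → 11: 9/10
  11 → 14: 9/13
  13 → 14: 6/9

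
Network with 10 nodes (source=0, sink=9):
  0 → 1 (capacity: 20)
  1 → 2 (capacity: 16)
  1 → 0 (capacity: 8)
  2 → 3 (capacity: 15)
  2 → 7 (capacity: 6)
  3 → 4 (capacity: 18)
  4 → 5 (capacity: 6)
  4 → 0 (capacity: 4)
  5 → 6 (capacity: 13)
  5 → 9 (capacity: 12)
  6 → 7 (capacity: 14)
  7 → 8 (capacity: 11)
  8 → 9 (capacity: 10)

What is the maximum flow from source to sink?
Maximum flow = 12

Max flow: 12

Flow assignment:
  0 → 1: 16/20
  1 → 2: 16/16
  2 → 3: 10/15
  2 → 7: 6/6
  3 → 4: 10/18
  4 → 5: 6/6
  4 → 0: 4/4
  5 → 9: 6/12
  7 → 8: 6/11
  8 → 9: 6/10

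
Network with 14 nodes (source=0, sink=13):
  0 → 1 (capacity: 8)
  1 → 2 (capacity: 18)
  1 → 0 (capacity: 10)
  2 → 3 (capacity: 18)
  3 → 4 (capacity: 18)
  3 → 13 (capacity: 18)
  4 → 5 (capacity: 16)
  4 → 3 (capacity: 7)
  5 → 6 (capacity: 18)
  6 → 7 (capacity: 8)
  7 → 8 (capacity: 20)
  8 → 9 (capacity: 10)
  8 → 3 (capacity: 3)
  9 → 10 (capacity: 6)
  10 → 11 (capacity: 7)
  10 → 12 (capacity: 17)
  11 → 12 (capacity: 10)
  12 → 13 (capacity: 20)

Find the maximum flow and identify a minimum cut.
Max flow = 8, Min cut edges: (0,1)

Maximum flow: 8
Minimum cut: (0,1)
Partition: S = [0], T = [1, 2, 3, 4, 5, 6, 7, 8, 9, 10, 11, 12, 13]

Max-flow min-cut theorem verified: both equal 8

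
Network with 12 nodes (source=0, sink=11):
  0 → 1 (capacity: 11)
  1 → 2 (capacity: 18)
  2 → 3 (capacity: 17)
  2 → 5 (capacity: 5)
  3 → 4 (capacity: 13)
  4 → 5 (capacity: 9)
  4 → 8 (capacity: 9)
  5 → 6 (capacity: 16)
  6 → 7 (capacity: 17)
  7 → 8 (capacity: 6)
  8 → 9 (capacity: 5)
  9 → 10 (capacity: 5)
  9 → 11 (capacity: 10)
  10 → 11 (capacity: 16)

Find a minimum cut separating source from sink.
Min cut value = 5, edges: (8,9)

Min cut value: 5
Partition: S = [0, 1, 2, 3, 4, 5, 6, 7, 8], T = [9, 10, 11]
Cut edges: (8,9)

By max-flow min-cut theorem, max flow = min cut = 5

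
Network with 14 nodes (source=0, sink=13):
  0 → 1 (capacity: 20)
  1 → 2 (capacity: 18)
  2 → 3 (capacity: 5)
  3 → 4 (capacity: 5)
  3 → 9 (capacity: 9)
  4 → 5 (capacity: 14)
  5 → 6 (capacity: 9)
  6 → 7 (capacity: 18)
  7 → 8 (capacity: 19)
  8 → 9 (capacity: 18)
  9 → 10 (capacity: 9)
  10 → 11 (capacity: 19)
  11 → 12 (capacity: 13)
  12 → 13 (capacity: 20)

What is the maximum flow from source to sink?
Maximum flow = 5

Max flow: 5

Flow assignment:
  0 → 1: 5/20
  1 → 2: 5/18
  2 → 3: 5/5
  3 → 9: 5/9
  9 → 10: 5/9
  10 → 11: 5/19
  11 → 12: 5/13
  12 → 13: 5/20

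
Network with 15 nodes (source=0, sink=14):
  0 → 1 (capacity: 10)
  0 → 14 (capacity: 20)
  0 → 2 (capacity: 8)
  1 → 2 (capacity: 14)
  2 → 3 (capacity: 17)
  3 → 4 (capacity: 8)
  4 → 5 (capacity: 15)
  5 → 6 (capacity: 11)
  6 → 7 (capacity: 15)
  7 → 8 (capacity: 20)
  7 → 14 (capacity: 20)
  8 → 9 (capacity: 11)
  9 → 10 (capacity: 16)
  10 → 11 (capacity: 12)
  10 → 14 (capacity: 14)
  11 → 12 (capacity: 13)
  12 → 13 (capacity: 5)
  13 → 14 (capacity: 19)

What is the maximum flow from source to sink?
Maximum flow = 28

Max flow: 28

Flow assignment:
  0 → 1: 8/10
  0 → 14: 20/20
  1 → 2: 8/14
  2 → 3: 8/17
  3 → 4: 8/8
  4 → 5: 8/15
  5 → 6: 8/11
  6 → 7: 8/15
  7 → 14: 8/20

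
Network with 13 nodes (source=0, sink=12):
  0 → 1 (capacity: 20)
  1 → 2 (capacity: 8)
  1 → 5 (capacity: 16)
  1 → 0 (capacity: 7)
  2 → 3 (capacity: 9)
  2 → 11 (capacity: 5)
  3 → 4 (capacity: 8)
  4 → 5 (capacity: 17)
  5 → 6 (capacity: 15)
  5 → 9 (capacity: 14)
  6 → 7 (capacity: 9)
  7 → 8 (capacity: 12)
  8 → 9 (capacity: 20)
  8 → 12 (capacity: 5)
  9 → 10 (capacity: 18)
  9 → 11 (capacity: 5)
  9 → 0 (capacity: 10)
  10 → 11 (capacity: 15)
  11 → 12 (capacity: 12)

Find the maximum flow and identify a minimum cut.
Max flow = 17, Min cut edges: (8,12), (11,12)

Maximum flow: 17
Minimum cut: (8,12), (11,12)
Partition: S = [0, 1, 2, 3, 4, 5, 6, 7, 8, 9, 10, 11], T = [12]

Max-flow min-cut theorem verified: both equal 17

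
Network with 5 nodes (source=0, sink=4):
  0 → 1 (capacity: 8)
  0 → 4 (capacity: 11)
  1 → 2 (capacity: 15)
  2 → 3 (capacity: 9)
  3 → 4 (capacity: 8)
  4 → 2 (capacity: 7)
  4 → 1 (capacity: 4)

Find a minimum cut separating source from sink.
Min cut value = 19, edges: (0,4), (3,4)

Min cut value: 19
Partition: S = [0, 1, 2, 3], T = [4]
Cut edges: (0,4), (3,4)

By max-flow min-cut theorem, max flow = min cut = 19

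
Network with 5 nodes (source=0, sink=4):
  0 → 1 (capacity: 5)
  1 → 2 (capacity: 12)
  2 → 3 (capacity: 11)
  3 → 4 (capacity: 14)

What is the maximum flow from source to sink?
Maximum flow = 5

Max flow: 5

Flow assignment:
  0 → 1: 5/5
  1 → 2: 5/12
  2 → 3: 5/11
  3 → 4: 5/14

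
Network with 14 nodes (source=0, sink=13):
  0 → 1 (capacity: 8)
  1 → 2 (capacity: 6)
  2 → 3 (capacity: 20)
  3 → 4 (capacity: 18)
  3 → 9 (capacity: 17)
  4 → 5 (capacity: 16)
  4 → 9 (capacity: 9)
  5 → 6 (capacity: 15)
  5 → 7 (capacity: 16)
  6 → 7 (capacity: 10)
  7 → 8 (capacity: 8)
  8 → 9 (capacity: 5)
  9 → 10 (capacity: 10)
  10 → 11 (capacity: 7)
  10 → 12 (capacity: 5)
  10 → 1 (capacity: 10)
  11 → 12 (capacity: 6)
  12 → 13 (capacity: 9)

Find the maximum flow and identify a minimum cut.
Max flow = 6, Min cut edges: (1,2)

Maximum flow: 6
Minimum cut: (1,2)
Partition: S = [0, 1], T = [2, 3, 4, 5, 6, 7, 8, 9, 10, 11, 12, 13]

Max-flow min-cut theorem verified: both equal 6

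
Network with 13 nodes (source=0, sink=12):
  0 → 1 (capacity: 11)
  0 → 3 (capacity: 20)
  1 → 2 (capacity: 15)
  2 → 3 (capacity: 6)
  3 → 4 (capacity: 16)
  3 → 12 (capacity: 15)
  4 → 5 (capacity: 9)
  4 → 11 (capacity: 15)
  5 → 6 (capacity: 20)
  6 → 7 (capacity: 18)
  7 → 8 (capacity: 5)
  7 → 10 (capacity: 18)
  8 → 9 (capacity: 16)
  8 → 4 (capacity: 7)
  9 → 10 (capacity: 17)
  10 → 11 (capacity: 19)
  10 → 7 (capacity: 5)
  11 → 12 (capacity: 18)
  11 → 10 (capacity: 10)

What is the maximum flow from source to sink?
Maximum flow = 26

Max flow: 26

Flow assignment:
  0 → 1: 6/11
  0 → 3: 20/20
  1 → 2: 6/15
  2 → 3: 6/6
  3 → 4: 11/16
  3 → 12: 15/15
  4 → 11: 11/15
  11 → 12: 11/18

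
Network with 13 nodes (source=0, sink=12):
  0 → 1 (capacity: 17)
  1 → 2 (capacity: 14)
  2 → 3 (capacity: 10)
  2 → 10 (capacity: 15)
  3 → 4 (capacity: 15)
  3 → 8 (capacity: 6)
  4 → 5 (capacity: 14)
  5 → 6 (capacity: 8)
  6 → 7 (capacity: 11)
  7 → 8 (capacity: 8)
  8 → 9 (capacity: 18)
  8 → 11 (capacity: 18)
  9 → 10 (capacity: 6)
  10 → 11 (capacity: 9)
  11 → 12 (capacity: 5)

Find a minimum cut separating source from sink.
Min cut value = 5, edges: (11,12)

Min cut value: 5
Partition: S = [0, 1, 2, 3, 4, 5, 6, 7, 8, 9, 10, 11], T = [12]
Cut edges: (11,12)

By max-flow min-cut theorem, max flow = min cut = 5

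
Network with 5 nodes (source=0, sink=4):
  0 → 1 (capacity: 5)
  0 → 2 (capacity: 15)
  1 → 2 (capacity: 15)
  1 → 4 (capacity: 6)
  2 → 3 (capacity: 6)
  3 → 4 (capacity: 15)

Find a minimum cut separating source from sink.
Min cut value = 11, edges: (0,1), (2,3)

Min cut value: 11
Partition: S = [0, 2], T = [1, 3, 4]
Cut edges: (0,1), (2,3)

By max-flow min-cut theorem, max flow = min cut = 11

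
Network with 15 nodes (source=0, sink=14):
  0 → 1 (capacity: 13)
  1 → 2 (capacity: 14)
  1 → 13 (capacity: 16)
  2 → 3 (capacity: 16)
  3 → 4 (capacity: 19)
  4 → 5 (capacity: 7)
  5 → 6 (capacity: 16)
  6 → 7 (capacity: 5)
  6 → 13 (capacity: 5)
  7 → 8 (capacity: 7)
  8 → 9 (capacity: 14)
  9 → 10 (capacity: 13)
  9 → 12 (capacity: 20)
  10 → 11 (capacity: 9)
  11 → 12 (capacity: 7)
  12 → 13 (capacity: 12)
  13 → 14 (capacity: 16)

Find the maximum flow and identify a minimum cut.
Max flow = 13, Min cut edges: (0,1)

Maximum flow: 13
Minimum cut: (0,1)
Partition: S = [0], T = [1, 2, 3, 4, 5, 6, 7, 8, 9, 10, 11, 12, 13, 14]

Max-flow min-cut theorem verified: both equal 13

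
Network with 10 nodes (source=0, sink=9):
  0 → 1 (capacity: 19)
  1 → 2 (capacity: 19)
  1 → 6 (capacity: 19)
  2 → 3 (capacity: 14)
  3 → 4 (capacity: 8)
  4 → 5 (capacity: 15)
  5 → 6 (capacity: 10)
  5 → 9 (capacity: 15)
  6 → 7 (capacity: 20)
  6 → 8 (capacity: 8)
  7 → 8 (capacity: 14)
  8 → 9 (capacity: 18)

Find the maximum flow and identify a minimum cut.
Max flow = 19, Min cut edges: (0,1)

Maximum flow: 19
Minimum cut: (0,1)
Partition: S = [0], T = [1, 2, 3, 4, 5, 6, 7, 8, 9]

Max-flow min-cut theorem verified: both equal 19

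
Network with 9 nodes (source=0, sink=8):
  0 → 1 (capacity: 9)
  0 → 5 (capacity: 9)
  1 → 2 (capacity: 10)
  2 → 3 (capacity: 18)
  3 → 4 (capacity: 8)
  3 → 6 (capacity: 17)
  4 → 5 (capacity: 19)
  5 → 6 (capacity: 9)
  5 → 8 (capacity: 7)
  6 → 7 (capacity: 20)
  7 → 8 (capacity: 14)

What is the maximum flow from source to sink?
Maximum flow = 18

Max flow: 18

Flow assignment:
  0 → 1: 9/9
  0 → 5: 9/9
  1 → 2: 9/10
  2 → 3: 9/18
  3 → 6: 9/17
  5 → 6: 2/9
  5 → 8: 7/7
  6 → 7: 11/20
  7 → 8: 11/14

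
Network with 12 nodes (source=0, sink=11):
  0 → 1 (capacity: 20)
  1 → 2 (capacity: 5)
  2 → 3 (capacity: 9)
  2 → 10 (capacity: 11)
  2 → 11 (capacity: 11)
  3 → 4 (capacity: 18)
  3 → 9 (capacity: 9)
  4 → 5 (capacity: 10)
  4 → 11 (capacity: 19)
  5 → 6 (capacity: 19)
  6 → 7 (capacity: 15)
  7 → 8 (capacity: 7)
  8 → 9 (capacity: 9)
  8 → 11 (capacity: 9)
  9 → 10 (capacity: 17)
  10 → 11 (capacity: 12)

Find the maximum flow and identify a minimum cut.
Max flow = 5, Min cut edges: (1,2)

Maximum flow: 5
Minimum cut: (1,2)
Partition: S = [0, 1], T = [2, 3, 4, 5, 6, 7, 8, 9, 10, 11]

Max-flow min-cut theorem verified: both equal 5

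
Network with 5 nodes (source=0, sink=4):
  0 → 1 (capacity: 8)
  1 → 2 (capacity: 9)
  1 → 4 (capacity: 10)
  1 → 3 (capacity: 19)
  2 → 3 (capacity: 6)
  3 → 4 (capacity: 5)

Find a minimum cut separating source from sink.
Min cut value = 8, edges: (0,1)

Min cut value: 8
Partition: S = [0], T = [1, 2, 3, 4]
Cut edges: (0,1)

By max-flow min-cut theorem, max flow = min cut = 8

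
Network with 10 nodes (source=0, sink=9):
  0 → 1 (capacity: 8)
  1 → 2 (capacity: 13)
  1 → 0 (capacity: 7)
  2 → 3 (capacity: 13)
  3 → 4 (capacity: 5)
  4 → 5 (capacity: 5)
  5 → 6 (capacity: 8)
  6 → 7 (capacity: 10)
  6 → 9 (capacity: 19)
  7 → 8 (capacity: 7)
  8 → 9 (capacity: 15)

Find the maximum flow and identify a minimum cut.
Max flow = 5, Min cut edges: (4,5)

Maximum flow: 5
Minimum cut: (4,5)
Partition: S = [0, 1, 2, 3, 4], T = [5, 6, 7, 8, 9]

Max-flow min-cut theorem verified: both equal 5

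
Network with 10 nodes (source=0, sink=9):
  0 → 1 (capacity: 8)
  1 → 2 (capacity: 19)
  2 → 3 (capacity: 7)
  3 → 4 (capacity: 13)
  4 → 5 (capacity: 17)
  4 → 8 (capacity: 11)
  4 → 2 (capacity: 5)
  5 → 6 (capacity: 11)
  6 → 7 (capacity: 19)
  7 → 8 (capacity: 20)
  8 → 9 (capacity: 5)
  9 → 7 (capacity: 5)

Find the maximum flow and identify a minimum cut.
Max flow = 5, Min cut edges: (8,9)

Maximum flow: 5
Minimum cut: (8,9)
Partition: S = [0, 1, 2, 3, 4, 5, 6, 7, 8], T = [9]

Max-flow min-cut theorem verified: both equal 5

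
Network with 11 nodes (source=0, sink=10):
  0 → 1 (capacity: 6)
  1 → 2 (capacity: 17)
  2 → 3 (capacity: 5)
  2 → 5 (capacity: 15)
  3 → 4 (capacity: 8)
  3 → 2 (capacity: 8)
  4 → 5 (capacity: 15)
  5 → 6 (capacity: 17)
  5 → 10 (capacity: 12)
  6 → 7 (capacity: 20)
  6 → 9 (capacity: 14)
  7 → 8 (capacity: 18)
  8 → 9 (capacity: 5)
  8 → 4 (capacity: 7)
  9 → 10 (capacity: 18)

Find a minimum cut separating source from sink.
Min cut value = 6, edges: (0,1)

Min cut value: 6
Partition: S = [0], T = [1, 2, 3, 4, 5, 6, 7, 8, 9, 10]
Cut edges: (0,1)

By max-flow min-cut theorem, max flow = min cut = 6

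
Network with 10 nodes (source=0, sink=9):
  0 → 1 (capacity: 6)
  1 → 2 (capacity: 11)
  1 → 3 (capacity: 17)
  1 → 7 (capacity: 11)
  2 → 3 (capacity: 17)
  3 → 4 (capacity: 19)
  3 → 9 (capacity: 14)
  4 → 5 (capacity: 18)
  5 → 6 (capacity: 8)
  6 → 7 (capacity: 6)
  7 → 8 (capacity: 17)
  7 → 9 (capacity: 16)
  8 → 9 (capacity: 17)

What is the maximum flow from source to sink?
Maximum flow = 6

Max flow: 6

Flow assignment:
  0 → 1: 6/6
  1 → 3: 6/17
  3 → 9: 6/14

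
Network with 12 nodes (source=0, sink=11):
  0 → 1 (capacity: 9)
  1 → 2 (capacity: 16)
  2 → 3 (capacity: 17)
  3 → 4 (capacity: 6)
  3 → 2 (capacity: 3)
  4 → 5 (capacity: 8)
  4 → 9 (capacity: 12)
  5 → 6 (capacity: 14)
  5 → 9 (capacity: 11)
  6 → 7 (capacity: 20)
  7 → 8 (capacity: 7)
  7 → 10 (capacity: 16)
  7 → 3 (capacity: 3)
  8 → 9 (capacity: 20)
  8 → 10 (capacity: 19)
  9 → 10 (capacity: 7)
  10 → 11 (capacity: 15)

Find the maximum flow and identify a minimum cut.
Max flow = 6, Min cut edges: (3,4)

Maximum flow: 6
Minimum cut: (3,4)
Partition: S = [0, 1, 2, 3], T = [4, 5, 6, 7, 8, 9, 10, 11]

Max-flow min-cut theorem verified: both equal 6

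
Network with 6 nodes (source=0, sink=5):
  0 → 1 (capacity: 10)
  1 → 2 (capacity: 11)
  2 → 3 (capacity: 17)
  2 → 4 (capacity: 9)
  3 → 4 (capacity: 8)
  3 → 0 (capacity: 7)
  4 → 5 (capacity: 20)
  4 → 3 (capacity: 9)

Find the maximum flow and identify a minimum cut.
Max flow = 10, Min cut edges: (0,1)

Maximum flow: 10
Minimum cut: (0,1)
Partition: S = [0], T = [1, 2, 3, 4, 5]

Max-flow min-cut theorem verified: both equal 10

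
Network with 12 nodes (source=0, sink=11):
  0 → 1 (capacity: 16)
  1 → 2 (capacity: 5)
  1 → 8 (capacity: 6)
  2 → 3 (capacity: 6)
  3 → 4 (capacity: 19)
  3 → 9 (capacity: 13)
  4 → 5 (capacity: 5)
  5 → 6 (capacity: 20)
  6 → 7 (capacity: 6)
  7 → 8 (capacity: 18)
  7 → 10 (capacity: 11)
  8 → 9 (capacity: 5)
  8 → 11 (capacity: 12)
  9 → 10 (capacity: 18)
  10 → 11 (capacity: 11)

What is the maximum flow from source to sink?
Maximum flow = 11

Max flow: 11

Flow assignment:
  0 → 1: 11/16
  1 → 2: 5/5
  1 → 8: 6/6
  2 → 3: 5/6
  3 → 9: 5/13
  8 → 11: 6/12
  9 → 10: 5/18
  10 → 11: 5/11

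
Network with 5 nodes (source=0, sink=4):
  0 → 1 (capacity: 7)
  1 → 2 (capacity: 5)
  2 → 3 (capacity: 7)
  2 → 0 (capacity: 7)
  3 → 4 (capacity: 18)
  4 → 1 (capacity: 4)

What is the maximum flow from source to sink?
Maximum flow = 5

Max flow: 5

Flow assignment:
  0 → 1: 5/7
  1 → 2: 5/5
  2 → 3: 5/7
  3 → 4: 5/18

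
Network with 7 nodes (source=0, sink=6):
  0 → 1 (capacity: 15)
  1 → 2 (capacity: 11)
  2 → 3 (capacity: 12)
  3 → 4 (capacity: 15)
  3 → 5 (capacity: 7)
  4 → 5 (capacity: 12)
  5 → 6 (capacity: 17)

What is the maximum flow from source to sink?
Maximum flow = 11

Max flow: 11

Flow assignment:
  0 → 1: 11/15
  1 → 2: 11/11
  2 → 3: 11/12
  3 → 4: 4/15
  3 → 5: 7/7
  4 → 5: 4/12
  5 → 6: 11/17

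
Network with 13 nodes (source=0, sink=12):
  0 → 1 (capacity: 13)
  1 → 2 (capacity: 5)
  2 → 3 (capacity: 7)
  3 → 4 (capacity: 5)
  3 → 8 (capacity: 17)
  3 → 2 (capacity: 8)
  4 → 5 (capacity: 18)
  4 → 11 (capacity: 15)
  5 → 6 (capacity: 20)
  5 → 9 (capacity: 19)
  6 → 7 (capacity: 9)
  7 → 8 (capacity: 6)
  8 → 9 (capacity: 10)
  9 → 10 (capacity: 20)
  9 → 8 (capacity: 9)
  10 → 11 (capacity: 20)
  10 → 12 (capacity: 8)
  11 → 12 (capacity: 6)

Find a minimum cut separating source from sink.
Min cut value = 5, edges: (1,2)

Min cut value: 5
Partition: S = [0, 1], T = [2, 3, 4, 5, 6, 7, 8, 9, 10, 11, 12]
Cut edges: (1,2)

By max-flow min-cut theorem, max flow = min cut = 5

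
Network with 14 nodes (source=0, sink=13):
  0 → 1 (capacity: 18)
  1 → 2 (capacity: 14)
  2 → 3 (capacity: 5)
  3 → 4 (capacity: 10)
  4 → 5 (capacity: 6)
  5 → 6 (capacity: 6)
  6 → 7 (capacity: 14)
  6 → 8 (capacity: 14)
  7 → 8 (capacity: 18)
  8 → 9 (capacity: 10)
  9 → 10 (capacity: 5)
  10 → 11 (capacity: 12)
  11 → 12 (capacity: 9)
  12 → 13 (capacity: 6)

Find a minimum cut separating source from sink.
Min cut value = 5, edges: (9,10)

Min cut value: 5
Partition: S = [0, 1, 2, 3, 4, 5, 6, 7, 8, 9], T = [10, 11, 12, 13]
Cut edges: (9,10)

By max-flow min-cut theorem, max flow = min cut = 5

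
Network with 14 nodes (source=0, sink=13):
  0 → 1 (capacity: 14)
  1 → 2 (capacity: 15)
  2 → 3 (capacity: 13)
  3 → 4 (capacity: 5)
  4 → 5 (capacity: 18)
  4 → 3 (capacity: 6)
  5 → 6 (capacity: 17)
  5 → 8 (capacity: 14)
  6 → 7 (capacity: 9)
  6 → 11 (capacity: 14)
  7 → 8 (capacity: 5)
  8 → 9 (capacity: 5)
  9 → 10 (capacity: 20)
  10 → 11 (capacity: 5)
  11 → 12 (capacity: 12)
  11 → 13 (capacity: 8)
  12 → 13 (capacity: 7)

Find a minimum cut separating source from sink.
Min cut value = 5, edges: (3,4)

Min cut value: 5
Partition: S = [0, 1, 2, 3], T = [4, 5, 6, 7, 8, 9, 10, 11, 12, 13]
Cut edges: (3,4)

By max-flow min-cut theorem, max flow = min cut = 5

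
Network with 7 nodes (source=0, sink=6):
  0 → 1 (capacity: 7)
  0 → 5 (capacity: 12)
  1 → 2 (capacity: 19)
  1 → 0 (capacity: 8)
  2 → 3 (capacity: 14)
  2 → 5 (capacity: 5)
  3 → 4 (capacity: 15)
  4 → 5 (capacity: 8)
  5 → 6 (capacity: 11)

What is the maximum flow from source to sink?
Maximum flow = 11

Max flow: 11

Flow assignment:
  0 → 1: 7/7
  0 → 5: 4/12
  1 → 2: 7/19
  2 → 3: 2/14
  2 → 5: 5/5
  3 → 4: 2/15
  4 → 5: 2/8
  5 → 6: 11/11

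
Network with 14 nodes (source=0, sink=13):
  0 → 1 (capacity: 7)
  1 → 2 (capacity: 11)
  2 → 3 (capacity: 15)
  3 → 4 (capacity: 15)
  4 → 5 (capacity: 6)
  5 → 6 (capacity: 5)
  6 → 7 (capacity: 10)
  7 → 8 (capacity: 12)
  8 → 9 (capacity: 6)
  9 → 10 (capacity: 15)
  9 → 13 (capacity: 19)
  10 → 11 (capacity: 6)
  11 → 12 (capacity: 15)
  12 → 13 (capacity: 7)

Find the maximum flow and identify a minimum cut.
Max flow = 5, Min cut edges: (5,6)

Maximum flow: 5
Minimum cut: (5,6)
Partition: S = [0, 1, 2, 3, 4, 5], T = [6, 7, 8, 9, 10, 11, 12, 13]

Max-flow min-cut theorem verified: both equal 5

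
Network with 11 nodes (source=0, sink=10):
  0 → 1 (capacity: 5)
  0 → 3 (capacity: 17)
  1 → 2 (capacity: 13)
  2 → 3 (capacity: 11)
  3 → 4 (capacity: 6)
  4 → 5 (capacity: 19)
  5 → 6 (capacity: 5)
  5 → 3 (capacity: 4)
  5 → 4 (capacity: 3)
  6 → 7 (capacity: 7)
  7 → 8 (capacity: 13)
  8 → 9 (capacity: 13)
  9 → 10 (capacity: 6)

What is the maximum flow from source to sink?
Maximum flow = 5

Max flow: 5

Flow assignment:
  0 → 1: 5/5
  1 → 2: 5/13
  2 → 3: 5/11
  3 → 4: 5/6
  4 → 5: 5/19
  5 → 6: 5/5
  6 → 7: 5/7
  7 → 8: 5/13
  8 → 9: 5/13
  9 → 10: 5/6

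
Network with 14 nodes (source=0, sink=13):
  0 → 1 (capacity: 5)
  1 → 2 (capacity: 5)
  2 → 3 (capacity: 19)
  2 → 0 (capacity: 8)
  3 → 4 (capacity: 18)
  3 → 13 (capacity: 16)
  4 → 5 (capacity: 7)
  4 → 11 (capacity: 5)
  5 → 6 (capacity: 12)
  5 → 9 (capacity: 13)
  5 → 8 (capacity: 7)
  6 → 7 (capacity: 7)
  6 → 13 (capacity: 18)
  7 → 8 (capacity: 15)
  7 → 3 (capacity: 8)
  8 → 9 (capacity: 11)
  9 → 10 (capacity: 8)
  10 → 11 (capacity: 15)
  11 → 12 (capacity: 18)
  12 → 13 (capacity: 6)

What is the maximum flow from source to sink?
Maximum flow = 5

Max flow: 5

Flow assignment:
  0 → 1: 5/5
  1 → 2: 5/5
  2 → 3: 5/19
  3 → 13: 5/16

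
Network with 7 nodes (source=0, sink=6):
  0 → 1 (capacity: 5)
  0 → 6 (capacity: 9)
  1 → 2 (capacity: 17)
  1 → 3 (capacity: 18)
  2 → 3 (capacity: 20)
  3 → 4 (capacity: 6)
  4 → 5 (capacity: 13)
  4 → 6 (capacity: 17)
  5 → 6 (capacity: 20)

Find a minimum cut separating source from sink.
Min cut value = 14, edges: (0,1), (0,6)

Min cut value: 14
Partition: S = [0], T = [1, 2, 3, 4, 5, 6]
Cut edges: (0,1), (0,6)

By max-flow min-cut theorem, max flow = min cut = 14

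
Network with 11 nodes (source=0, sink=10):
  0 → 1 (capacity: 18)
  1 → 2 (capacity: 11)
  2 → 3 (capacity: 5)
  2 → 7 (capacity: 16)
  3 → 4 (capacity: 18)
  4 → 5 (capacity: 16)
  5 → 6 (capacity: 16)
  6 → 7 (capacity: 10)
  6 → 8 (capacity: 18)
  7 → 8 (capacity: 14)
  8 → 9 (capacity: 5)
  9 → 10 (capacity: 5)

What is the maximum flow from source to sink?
Maximum flow = 5

Max flow: 5

Flow assignment:
  0 → 1: 5/18
  1 → 2: 5/11
  2 → 7: 5/16
  7 → 8: 5/14
  8 → 9: 5/5
  9 → 10: 5/5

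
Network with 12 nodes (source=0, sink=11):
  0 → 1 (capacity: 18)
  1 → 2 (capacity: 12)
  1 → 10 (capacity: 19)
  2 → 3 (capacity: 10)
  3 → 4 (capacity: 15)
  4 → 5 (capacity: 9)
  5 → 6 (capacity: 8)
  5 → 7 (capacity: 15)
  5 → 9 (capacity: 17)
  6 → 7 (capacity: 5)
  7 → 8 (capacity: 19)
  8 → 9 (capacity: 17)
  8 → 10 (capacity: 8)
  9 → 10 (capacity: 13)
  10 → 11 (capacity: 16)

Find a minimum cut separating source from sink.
Min cut value = 16, edges: (10,11)

Min cut value: 16
Partition: S = [0, 1, 2, 3, 4, 5, 6, 7, 8, 9, 10], T = [11]
Cut edges: (10,11)

By max-flow min-cut theorem, max flow = min cut = 16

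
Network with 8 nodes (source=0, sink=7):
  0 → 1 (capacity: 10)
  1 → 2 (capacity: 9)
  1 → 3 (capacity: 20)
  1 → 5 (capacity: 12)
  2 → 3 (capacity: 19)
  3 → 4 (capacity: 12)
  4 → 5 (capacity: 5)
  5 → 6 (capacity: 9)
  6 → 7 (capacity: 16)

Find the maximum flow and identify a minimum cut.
Max flow = 9, Min cut edges: (5,6)

Maximum flow: 9
Minimum cut: (5,6)
Partition: S = [0, 1, 2, 3, 4, 5], T = [6, 7]

Max-flow min-cut theorem verified: both equal 9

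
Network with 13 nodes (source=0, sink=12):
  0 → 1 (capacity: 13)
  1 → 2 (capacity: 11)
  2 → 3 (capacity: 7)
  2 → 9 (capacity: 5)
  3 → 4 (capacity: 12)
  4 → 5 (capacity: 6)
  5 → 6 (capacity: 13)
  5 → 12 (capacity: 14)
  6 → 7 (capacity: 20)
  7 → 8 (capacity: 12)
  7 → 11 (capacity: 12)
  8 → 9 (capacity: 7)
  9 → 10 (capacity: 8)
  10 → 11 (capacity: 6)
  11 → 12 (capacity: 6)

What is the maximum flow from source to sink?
Maximum flow = 11

Max flow: 11

Flow assignment:
  0 → 1: 11/13
  1 → 2: 11/11
  2 → 3: 6/7
  2 → 9: 5/5
  3 → 4: 6/12
  4 → 5: 6/6
  5 → 12: 6/14
  9 → 10: 5/8
  10 → 11: 5/6
  11 → 12: 5/6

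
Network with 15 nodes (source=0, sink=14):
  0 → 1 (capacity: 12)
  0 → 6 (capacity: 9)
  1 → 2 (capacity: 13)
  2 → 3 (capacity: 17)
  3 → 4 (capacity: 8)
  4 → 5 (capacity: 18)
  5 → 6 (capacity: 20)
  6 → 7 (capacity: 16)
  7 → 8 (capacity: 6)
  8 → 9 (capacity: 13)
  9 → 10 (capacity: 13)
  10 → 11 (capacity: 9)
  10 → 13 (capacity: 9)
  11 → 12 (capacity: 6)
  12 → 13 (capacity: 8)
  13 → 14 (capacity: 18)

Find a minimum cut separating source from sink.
Min cut value = 6, edges: (7,8)

Min cut value: 6
Partition: S = [0, 1, 2, 3, 4, 5, 6, 7], T = [8, 9, 10, 11, 12, 13, 14]
Cut edges: (7,8)

By max-flow min-cut theorem, max flow = min cut = 6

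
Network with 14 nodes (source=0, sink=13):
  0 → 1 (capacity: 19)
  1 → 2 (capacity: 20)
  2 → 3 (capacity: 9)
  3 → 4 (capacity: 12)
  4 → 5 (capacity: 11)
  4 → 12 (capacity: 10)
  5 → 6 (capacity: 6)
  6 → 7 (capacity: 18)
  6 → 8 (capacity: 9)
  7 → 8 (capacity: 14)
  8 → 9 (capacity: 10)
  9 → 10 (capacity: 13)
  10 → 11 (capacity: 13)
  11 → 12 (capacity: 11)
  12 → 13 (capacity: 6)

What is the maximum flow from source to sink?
Maximum flow = 6

Max flow: 6

Flow assignment:
  0 → 1: 6/19
  1 → 2: 6/20
  2 → 3: 6/9
  3 → 4: 6/12
  4 → 12: 6/10
  12 → 13: 6/6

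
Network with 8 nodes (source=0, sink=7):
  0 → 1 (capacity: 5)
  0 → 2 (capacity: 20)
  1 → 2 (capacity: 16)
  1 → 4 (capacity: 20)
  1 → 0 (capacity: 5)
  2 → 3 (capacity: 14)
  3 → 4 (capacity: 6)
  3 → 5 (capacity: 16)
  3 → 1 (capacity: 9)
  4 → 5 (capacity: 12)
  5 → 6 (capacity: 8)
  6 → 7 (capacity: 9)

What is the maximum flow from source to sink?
Maximum flow = 8

Max flow: 8

Flow assignment:
  0 → 2: 12/20
  1 → 4: 5/20
  1 → 0: 4/5
  2 → 3: 12/14
  3 → 5: 3/16
  3 → 1: 9/9
  4 → 5: 5/12
  5 → 6: 8/8
  6 → 7: 8/9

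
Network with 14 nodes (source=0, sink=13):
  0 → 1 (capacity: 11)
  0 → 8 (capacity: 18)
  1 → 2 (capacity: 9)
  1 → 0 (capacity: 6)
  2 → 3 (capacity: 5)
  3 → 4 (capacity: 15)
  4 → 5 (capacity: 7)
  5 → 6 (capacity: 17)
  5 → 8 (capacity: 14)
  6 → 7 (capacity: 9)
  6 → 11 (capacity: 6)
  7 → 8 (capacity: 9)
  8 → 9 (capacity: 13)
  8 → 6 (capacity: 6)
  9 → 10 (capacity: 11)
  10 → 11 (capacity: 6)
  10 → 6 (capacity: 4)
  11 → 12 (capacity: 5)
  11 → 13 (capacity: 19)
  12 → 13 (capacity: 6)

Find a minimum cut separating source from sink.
Min cut value = 12, edges: (6,11), (10,11)

Min cut value: 12
Partition: S = [0, 1, 2, 3, 4, 5, 6, 7, 8, 9, 10], T = [11, 12, 13]
Cut edges: (6,11), (10,11)

By max-flow min-cut theorem, max flow = min cut = 12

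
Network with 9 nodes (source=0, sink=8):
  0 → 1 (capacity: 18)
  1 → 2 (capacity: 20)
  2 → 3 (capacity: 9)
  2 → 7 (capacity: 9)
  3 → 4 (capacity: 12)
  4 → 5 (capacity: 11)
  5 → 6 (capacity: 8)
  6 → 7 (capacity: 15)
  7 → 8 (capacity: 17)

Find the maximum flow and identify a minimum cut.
Max flow = 17, Min cut edges: (7,8)

Maximum flow: 17
Minimum cut: (7,8)
Partition: S = [0, 1, 2, 3, 4, 5, 6, 7], T = [8]

Max-flow min-cut theorem verified: both equal 17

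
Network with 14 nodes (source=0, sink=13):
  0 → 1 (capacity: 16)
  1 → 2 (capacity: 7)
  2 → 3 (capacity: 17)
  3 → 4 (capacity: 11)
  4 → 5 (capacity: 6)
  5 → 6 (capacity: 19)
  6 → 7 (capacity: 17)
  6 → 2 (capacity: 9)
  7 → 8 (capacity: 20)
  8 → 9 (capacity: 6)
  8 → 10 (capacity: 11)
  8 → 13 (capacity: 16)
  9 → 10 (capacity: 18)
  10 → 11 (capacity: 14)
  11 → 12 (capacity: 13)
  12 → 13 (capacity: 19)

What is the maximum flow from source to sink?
Maximum flow = 6

Max flow: 6

Flow assignment:
  0 → 1: 6/16
  1 → 2: 6/7
  2 → 3: 6/17
  3 → 4: 6/11
  4 → 5: 6/6
  5 → 6: 6/19
  6 → 7: 6/17
  7 → 8: 6/20
  8 → 13: 6/16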